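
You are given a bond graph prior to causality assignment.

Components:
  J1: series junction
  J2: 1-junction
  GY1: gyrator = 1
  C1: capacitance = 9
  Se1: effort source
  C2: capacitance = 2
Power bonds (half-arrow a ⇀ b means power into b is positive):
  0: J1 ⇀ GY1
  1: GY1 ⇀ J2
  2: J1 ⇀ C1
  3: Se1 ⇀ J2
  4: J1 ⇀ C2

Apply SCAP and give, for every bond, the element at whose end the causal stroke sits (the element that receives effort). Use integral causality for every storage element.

b3 |J2  (Se1 fixes effort; stroke away)
b1 |GY1  (J2 needs exactly one f-in)
b0 |GY1  (GY1 both-in/both-out from 1)
b2 |J1  (J1 flow already set via bond 0)
b4 |J1  (1-jn J1 has f-setter on 0)

b0 →GY1
b1 →GY1
b2 →J1
b3 →J2
b4 →J1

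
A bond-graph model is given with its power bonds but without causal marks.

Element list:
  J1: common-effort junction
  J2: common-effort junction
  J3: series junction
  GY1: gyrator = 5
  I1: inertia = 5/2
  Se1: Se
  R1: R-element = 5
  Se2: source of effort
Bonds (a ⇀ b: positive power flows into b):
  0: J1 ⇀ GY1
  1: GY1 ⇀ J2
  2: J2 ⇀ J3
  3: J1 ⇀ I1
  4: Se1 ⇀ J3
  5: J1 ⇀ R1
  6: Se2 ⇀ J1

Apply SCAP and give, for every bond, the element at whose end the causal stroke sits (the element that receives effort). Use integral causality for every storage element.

#4 |J3  (Se1: effort source, stroke at far end)
#6 |J1  (Se2 fixes effort; stroke away)
#0 |GY1  (common-e at J1 fixed by 6)
#3 |I1  (0-jn J1 has e-setter on 6)
#5 |R1  (J1 effort already set via bond 6)
#2 |J2  (closing 1-jn rule on J3)
#1 |GY1  (through GY1, causality inverts; strokes same side of GY1)

#0 →GY1
#1 →GY1
#2 →J2
#3 →I1
#4 →J3
#5 →R1
#6 →J1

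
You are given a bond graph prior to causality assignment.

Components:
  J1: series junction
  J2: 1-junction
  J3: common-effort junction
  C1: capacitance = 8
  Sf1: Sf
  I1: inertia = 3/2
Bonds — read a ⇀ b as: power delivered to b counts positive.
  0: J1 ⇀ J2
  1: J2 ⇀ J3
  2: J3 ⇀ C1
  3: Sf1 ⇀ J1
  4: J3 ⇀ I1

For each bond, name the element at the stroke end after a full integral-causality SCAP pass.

b3 |Sf1  (Sf1 fixes flow; stroke at Sf1)
b0 |J1  (J1: bond 3 brought flow, rest push out)
b1 |J2  (J2: bond 0 brought flow, rest push out)
b2 |J3  (C1 outputs effort q/C1)
b4 |I1  (J3: bond 2 brought effort, rest push out)

b0 |J1
b1 |J2
b2 |J3
b3 |Sf1
b4 |I1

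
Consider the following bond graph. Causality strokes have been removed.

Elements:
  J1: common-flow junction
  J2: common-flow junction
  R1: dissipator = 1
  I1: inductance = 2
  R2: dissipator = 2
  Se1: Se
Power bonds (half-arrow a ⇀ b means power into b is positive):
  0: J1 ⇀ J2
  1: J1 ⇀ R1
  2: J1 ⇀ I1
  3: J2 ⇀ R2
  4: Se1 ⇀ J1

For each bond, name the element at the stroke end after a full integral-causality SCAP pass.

b4 →J1  (Se1 fixes effort; stroke away)
b2 →I1  (I1: I, integral causality)
b0 →J1  (J1: bond 2 brought flow, rest push out)
b1 →J1  (J1: bond 2 brought flow, rest push out)
b3 →J2  (common-f at J2 fixed by 0)

β0 stroke→J1
β1 stroke→J1
β2 stroke→I1
β3 stroke→J2
β4 stroke→J1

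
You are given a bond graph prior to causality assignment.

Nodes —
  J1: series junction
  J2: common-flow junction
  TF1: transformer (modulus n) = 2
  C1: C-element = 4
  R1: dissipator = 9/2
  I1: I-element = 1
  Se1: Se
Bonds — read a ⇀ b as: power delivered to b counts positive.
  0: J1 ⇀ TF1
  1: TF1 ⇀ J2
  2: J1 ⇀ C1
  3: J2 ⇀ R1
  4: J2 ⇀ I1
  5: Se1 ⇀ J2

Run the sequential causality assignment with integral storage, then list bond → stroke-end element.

b0 stroke at TF1
b1 stroke at J2
b2 stroke at J1
b3 stroke at J2
b4 stroke at I1
b5 stroke at J2

bond 5 |J2  (Se1: effort source, stroke at far end)
bond 2 |J1  (C1: C, integral causality)
bond 0 |TF1  (J1 needs exactly one f-in)
bond 1 |J2  (TF1 one-in-one-out from 0)
bond 4 |I1  (prefer integral on I1)
bond 3 |J2  (J2: bond 4 brought flow, rest push out)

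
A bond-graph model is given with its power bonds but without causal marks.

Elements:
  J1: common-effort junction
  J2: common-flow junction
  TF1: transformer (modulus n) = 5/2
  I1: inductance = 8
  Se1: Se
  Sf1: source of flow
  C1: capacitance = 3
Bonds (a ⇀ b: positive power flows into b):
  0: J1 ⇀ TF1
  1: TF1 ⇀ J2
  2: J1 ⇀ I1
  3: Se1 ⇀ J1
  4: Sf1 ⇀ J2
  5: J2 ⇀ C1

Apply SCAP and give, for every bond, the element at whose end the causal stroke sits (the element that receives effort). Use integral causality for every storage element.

b3 →J1  (Se1 fixes effort; stroke away)
b4 →Sf1  (Sf1: flow source, stroke at near end)
b0 →TF1  (0-jn J1 has e-setter on 3)
b2 →I1  (0-jn J1 has e-setter on 3)
b1 →J2  (J2 flow already set via bond 4)
b5 →J2  (J2 flow already set via bond 4)

bond 0 stroke→TF1
bond 1 stroke→J2
bond 2 stroke→I1
bond 3 stroke→J1
bond 4 stroke→Sf1
bond 5 stroke→J2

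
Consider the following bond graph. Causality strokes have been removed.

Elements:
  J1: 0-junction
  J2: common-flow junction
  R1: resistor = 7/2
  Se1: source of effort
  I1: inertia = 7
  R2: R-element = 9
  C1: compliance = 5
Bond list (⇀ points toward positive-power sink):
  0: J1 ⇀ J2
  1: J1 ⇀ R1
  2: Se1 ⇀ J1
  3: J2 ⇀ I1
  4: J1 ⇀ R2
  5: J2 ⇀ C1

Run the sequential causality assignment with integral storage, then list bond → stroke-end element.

bond 0 stroke at J2
bond 1 stroke at R1
bond 2 stroke at J1
bond 3 stroke at I1
bond 4 stroke at R2
bond 5 stroke at J2

b2 stroke→J1  (Se1 fixes effort; stroke away)
b0 stroke→J2  (J1: bond 2 brought effort, rest push out)
b1 stroke→R1  (J1 effort already set via bond 2)
b4 stroke→R2  (0-jn J1 has e-setter on 2)
b3 stroke→I1  (prefer integral on I1)
b5 stroke→J2  (J2 flow already set via bond 3)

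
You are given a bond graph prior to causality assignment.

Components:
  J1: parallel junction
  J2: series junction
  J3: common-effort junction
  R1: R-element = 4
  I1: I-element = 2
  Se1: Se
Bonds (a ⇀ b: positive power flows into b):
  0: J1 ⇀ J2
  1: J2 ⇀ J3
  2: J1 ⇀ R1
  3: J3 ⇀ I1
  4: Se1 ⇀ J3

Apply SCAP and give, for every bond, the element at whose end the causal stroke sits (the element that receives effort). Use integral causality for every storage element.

β0 |J1
β1 |J2
β2 |R1
β3 |I1
β4 |J3

#4 stroke at J3  (Se1 (Se) sets effort on bond)
#1 stroke at J2  (J3: bond 4 brought effort, rest push out)
#3 stroke at I1  (common-e at J3 fixed by 4)
#0 stroke at J1  (J2 needs exactly one f-in)
#2 stroke at R1  (J1: bond 0 brought effort, rest push out)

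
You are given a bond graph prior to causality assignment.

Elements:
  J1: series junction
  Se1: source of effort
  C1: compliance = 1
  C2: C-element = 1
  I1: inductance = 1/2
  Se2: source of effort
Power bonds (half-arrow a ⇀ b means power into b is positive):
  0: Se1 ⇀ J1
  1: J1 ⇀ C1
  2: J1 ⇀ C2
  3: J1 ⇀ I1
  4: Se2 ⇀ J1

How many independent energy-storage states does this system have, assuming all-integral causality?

3  (C1, C2, I1 all integral)

bond 0 stroke at J1  (Se1 fixes effort; stroke away)
bond 4 stroke at J1  (Se2 (Se) sets effort on bond)
bond 1 stroke at J1  (C1 integral (e out))
bond 2 stroke at J1  (C2: C, integral causality)
bond 3 stroke at I1  (J1: last free bond brings flow in)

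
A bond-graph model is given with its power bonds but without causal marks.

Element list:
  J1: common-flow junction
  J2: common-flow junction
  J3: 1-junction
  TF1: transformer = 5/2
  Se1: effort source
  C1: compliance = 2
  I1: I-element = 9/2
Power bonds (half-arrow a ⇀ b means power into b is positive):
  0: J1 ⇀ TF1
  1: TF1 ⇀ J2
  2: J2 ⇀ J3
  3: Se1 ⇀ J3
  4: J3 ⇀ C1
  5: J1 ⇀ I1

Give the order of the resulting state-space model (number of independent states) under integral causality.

b3 →J3  (Se1: effort source, stroke at far end)
b4 →J3  (C1 integral (e out))
b2 →J2  (J3 needs exactly one f-in)
b1 →TF1  (only one flow-in slot at J2)
b0 →J1  (TF1 one-in-one-out from 1)
b5 →I1  (J1: last free bond brings flow in)

2  (C1, I1 all integral)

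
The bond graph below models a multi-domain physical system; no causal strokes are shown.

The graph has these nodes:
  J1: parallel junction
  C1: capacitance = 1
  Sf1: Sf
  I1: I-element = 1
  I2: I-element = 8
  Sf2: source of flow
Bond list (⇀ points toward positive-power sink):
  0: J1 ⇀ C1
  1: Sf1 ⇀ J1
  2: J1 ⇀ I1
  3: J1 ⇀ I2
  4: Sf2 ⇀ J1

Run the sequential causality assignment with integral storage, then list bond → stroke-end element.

b0 →J1
b1 →Sf1
b2 →I1
b3 →I2
b4 →Sf2

bond 1 →Sf1  (Sf1 fixes flow; stroke at Sf1)
bond 4 →Sf2  (Sf2 (Sf) sets flow on bond)
bond 0 →J1  (C1 integral (e out))
bond 2 →I1  (J1 effort already set via bond 0)
bond 3 →I2  (J1 effort already set via bond 0)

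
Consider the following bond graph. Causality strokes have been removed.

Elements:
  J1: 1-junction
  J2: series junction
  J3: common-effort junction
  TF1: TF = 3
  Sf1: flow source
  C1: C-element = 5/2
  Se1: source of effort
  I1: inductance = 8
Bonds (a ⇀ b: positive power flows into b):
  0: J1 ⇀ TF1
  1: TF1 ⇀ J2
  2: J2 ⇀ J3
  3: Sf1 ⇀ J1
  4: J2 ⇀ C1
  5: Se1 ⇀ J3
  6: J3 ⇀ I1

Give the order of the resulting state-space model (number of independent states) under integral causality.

2  (C1, I1 all integral)

#3 stroke at Sf1  (source Sf1 imposes f)
#5 stroke at J3  (Se1 fixes effort; stroke away)
#0 stroke at J1  (J1 flow already set via bond 3)
#2 stroke at J2  (J3: bond 5 brought effort, rest push out)
#6 stroke at I1  (0-jn J3 has e-setter on 5)
#1 stroke at TF1  (TF1: transformer flips bond 0)
#4 stroke at J2  (common-f at J2 fixed by 1)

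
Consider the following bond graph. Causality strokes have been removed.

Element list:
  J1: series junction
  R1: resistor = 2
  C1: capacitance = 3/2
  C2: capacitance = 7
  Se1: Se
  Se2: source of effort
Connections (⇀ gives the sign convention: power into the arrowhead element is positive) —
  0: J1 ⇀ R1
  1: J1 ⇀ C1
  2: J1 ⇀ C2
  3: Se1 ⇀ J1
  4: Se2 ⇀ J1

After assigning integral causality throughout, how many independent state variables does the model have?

#3 →J1  (Se1: effort source, stroke at far end)
#4 →J1  (Se2 fixes effort; stroke away)
#1 →J1  (C1 outputs effort q/C1)
#2 →J1  (C2 integral (e out))
#0 →R1  (only one flow-in slot at J1)

2  (C1, C2 all integral)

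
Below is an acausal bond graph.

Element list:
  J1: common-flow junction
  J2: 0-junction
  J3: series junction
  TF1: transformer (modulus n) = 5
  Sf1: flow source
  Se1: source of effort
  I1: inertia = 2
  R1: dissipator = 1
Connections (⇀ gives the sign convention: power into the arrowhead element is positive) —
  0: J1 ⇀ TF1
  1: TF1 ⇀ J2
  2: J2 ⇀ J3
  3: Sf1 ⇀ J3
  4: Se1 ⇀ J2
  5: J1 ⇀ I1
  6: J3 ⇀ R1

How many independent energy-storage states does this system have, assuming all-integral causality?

b3 |Sf1  (Sf1 (Sf) sets flow on bond)
b4 |J2  (Se1 (Se) sets effort on bond)
b1 |TF1  (common-e at J2 fixed by 4)
b2 |J3  (J2 effort already set via bond 4)
b6 |J3  (common-f at J3 fixed by 3)
b0 |J1  (through TF1, causality passes straight; one stroke at TF1)
b5 |I1  (J1: last free bond brings flow in)

1  (I1 all integral)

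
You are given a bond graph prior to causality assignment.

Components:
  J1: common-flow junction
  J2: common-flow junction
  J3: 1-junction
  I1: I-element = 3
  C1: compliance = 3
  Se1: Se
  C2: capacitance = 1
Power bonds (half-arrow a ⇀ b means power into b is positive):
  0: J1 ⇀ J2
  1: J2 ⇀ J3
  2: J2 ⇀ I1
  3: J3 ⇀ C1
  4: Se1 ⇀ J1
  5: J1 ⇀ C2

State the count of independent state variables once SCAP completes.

bond 4 stroke at J1  (Se1: effort source, stroke at far end)
bond 2 stroke at I1  (I1: I, integral causality)
bond 0 stroke at J2  (J2 flow already set via bond 2)
bond 1 stroke at J2  (common-f at J2 fixed by 2)
bond 3 stroke at J3  (J3 flow already set via bond 1)
bond 5 stroke at J1  (J1: bond 0 brought flow, rest push out)

3  (C1, C2, I1 all integral)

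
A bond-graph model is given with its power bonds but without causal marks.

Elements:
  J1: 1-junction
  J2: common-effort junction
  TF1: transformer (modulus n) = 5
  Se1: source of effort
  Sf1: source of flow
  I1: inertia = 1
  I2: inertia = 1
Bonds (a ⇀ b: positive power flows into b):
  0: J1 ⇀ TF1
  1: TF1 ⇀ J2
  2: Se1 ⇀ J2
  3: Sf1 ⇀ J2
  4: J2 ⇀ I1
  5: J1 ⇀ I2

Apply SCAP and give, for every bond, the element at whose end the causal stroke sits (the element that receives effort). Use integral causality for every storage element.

bond 0 |J1
bond 1 |TF1
bond 2 |J2
bond 3 |Sf1
bond 4 |I1
bond 5 |I2

b2 |J2  (Se1 fixes effort; stroke away)
b3 |Sf1  (Sf1: flow source, stroke at near end)
b1 |TF1  (J2 effort already set via bond 2)
b4 |I1  (0-jn J2 has e-setter on 2)
b0 |J1  (TF1: transformer flips bond 1)
b5 |I2  (J1: last free bond brings flow in)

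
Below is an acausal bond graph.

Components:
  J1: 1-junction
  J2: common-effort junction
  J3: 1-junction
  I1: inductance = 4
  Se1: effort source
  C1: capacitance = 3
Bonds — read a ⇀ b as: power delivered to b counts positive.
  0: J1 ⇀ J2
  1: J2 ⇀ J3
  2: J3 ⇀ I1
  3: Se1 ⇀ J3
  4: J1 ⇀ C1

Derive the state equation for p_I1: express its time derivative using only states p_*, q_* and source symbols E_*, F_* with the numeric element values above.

dp_I1/dt = E_Se1 - q_C1/3

#3 stroke→J3  (Se1: effort source, stroke at far end)
#2 stroke→I1  (prefer integral on I1)
#1 stroke→J3  (J3: bond 2 brought flow, rest push out)
#0 stroke→J2  (only one effort-in slot at J2)
#4 stroke→J1  (1-jn J1 has f-setter on 0)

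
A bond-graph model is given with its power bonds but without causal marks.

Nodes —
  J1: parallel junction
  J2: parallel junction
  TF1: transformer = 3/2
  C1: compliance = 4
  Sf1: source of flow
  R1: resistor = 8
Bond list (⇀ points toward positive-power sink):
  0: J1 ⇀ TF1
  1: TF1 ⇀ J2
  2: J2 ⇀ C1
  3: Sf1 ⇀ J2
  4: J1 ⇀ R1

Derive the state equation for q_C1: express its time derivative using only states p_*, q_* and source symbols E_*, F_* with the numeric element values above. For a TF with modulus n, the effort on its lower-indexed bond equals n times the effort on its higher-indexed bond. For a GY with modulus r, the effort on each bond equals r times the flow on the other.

bond 3 →Sf1  (Sf1 fixes flow; stroke at Sf1)
bond 2 →J2  (C1 outputs effort q/C1)
bond 1 →TF1  (0-jn J2 has e-setter on 2)
bond 0 →J1  (TF TF1: opposite of bond 1)
bond 4 →R1  (common-e at J1 fixed by 0)

dq_C1/dt = F_Sf1 - 9*q_C1/128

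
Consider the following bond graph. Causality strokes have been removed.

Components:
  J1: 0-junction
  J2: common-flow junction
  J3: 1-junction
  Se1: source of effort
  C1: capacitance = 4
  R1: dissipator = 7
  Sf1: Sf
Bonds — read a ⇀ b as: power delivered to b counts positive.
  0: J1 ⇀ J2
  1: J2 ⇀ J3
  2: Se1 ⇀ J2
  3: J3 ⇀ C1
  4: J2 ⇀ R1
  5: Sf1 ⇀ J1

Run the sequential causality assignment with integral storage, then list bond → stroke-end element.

b2 stroke at J2  (source Se1 imposes e)
b5 stroke at Sf1  (Sf1: flow source, stroke at near end)
b0 stroke at J1  (J1: last free bond brings effort in)
b1 stroke at J2  (1-jn J2 has f-setter on 0)
b4 stroke at J2  (J2 flow already set via bond 0)
b3 stroke at J3  (J3 flow already set via bond 1)

#0 stroke at J1
#1 stroke at J2
#2 stroke at J2
#3 stroke at J3
#4 stroke at J2
#5 stroke at Sf1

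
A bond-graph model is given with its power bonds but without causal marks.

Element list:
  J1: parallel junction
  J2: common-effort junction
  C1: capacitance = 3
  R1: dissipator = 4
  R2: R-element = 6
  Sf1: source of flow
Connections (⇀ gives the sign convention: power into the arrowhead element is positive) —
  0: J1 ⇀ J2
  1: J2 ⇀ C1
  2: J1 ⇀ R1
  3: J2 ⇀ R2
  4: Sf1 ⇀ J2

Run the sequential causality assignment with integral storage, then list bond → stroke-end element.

bond 4 stroke→Sf1  (Sf1: flow source, stroke at near end)
bond 1 stroke→J2  (C1: C, integral causality)
bond 0 stroke→J1  (J2 effort already set via bond 1)
bond 3 stroke→R2  (J2 effort already set via bond 1)
bond 2 stroke→R1  (0-jn J1 has e-setter on 0)

b0 stroke→J1
b1 stroke→J2
b2 stroke→R1
b3 stroke→R2
b4 stroke→Sf1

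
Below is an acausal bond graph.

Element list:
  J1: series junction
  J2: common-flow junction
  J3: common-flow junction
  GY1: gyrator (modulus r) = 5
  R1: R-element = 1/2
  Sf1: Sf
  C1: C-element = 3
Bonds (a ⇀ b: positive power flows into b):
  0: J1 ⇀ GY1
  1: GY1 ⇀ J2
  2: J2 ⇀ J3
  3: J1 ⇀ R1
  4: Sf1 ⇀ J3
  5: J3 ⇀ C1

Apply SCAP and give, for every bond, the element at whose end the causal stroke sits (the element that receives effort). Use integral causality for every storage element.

bond 4 stroke→Sf1  (Sf1: flow source, stroke at near end)
bond 2 stroke→J3  (J3: bond 4 brought flow, rest push out)
bond 5 stroke→J3  (J3: bond 4 brought flow, rest push out)
bond 1 stroke→J2  (J2: bond 2 brought flow, rest push out)
bond 0 stroke→J1  (GY1: gyrator matches bond 1)
bond 3 stroke→R1  (closing 1-jn rule on J1)

β0 |J1
β1 |J2
β2 |J3
β3 |R1
β4 |Sf1
β5 |J3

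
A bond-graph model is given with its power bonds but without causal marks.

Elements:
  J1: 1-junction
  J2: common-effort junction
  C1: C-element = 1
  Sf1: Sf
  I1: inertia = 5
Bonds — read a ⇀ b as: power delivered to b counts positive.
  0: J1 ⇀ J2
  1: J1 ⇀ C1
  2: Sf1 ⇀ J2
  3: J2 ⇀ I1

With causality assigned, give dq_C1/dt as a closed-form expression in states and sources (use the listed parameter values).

#2 |Sf1  (Sf1 fixes flow; stroke at Sf1)
#1 |J1  (C1 outputs effort q/C1)
#0 |J2  (J1 needs exactly one f-in)
#3 |I1  (0-jn J2 has e-setter on 0)

dq_C1/dt = -F_Sf1 + p_I1/5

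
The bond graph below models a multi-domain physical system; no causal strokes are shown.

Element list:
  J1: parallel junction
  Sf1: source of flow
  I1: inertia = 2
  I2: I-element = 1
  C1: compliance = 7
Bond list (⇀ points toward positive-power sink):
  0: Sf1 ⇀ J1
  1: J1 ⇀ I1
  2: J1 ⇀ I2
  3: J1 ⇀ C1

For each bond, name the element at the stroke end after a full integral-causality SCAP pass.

b0 stroke at Sf1
b1 stroke at I1
b2 stroke at I2
b3 stroke at J1

bond 0 →Sf1  (Sf1: flow source, stroke at near end)
bond 1 →I1  (I1: I, integral causality)
bond 2 →I2  (I2 outputs flow p/I2)
bond 3 →J1  (closing 0-jn rule on J1)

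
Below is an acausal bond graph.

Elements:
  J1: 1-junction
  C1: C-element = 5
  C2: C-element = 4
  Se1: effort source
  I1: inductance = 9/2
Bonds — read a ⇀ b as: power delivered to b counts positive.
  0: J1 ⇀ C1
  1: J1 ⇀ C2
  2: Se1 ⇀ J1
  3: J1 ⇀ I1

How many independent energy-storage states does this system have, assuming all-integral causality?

3  (C1, C2, I1 all integral)

β2 |J1  (source Se1 imposes e)
β0 |J1  (C1 outputs effort q/C1)
β1 |J1  (prefer integral on C2)
β3 |I1  (closing 1-jn rule on J1)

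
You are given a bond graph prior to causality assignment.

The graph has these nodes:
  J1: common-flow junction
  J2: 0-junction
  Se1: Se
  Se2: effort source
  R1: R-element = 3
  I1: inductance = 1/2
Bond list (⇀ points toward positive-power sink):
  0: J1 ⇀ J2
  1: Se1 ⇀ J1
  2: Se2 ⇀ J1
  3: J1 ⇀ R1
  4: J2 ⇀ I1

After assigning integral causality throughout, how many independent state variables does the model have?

1  (I1 all integral)

b1 stroke at J1  (source Se1 imposes e)
b2 stroke at J1  (Se2 fixes effort; stroke away)
b4 stroke at I1  (I1 integral (f out))
b0 stroke at J2  (J2: last free bond brings effort in)
b3 stroke at J1  (1-jn J1 has f-setter on 0)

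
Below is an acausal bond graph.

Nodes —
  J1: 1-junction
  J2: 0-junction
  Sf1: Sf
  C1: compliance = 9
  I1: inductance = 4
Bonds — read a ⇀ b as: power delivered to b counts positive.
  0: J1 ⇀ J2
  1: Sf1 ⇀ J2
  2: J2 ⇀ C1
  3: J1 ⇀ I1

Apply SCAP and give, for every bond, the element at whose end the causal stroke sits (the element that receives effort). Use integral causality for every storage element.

β0 stroke at J1
β1 stroke at Sf1
β2 stroke at J2
β3 stroke at I1

b1 |Sf1  (Sf1 fixes flow; stroke at Sf1)
b2 |J2  (C1 integral (e out))
b0 |J1  (J2 effort already set via bond 2)
b3 |I1  (closing 1-jn rule on J1)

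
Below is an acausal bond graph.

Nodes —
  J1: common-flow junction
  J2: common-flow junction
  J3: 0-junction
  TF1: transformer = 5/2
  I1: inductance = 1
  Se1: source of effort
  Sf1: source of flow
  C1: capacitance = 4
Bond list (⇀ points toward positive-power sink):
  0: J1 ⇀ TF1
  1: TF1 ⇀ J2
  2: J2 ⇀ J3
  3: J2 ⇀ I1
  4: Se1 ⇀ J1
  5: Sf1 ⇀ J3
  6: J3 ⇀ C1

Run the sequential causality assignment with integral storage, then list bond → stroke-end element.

#0 |TF1
#1 |J2
#2 |J2
#3 |I1
#4 |J1
#5 |Sf1
#6 |J3

b4 stroke→J1  (Se1: effort source, stroke at far end)
b5 stroke→Sf1  (Sf1 (Sf) sets flow on bond)
b0 stroke→TF1  (J1: last free bond brings flow in)
b1 stroke→J2  (TF1: transformer flips bond 0)
b3 stroke→I1  (prefer integral on I1)
b2 stroke→J2  (1-jn J2 has f-setter on 3)
b6 stroke→J3  (J3 needs exactly one e-in)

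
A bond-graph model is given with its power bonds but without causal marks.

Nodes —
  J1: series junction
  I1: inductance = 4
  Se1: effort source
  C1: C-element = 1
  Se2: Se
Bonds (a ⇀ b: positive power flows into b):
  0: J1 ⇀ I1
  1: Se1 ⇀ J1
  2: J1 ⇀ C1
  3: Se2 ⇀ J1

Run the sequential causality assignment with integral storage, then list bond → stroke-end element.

#0 stroke at I1
#1 stroke at J1
#2 stroke at J1
#3 stroke at J1

β1 stroke at J1  (Se1 (Se) sets effort on bond)
β3 stroke at J1  (Se2 (Se) sets effort on bond)
β0 stroke at I1  (I1: I, integral causality)
β2 stroke at J1  (J1: bond 0 brought flow, rest push out)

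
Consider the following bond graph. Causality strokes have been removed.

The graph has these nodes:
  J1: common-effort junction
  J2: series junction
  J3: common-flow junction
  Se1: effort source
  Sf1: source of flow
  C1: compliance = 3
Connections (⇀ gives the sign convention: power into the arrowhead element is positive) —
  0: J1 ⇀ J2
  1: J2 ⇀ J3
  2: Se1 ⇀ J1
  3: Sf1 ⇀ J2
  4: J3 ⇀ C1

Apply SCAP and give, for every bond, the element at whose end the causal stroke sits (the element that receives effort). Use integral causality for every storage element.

bond 0 stroke→J2
bond 1 stroke→J2
bond 2 stroke→J1
bond 3 stroke→Sf1
bond 4 stroke→J3

β2 |J1  (Se1: effort source, stroke at far end)
β3 |Sf1  (Sf1 fixes flow; stroke at Sf1)
β0 |J2  (J1: bond 2 brought effort, rest push out)
β1 |J2  (1-jn J2 has f-setter on 3)
β4 |J3  (common-f at J3 fixed by 1)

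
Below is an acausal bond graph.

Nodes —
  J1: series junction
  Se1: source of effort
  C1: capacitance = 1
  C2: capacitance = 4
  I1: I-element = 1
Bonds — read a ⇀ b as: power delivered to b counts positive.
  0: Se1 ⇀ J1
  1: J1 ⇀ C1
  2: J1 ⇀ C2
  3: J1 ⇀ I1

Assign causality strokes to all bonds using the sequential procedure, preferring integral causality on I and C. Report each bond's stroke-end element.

#0 stroke at J1  (source Se1 imposes e)
#1 stroke at J1  (C1 outputs effort q/C1)
#2 stroke at J1  (C2: C, integral causality)
#3 stroke at I1  (J1 needs exactly one f-in)

β0 stroke at J1
β1 stroke at J1
β2 stroke at J1
β3 stroke at I1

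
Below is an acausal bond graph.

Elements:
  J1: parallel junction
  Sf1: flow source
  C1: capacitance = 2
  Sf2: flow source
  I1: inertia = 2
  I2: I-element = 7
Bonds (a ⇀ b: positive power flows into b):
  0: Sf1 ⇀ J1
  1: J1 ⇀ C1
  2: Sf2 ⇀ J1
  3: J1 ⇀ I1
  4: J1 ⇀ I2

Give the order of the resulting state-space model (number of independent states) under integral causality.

bond 0 |Sf1  (Sf1 (Sf) sets flow on bond)
bond 2 |Sf2  (Sf2 fixes flow; stroke at Sf2)
bond 1 |J1  (prefer integral on C1)
bond 3 |I1  (0-jn J1 has e-setter on 1)
bond 4 |I2  (0-jn J1 has e-setter on 1)

3  (C1, I1, I2 all integral)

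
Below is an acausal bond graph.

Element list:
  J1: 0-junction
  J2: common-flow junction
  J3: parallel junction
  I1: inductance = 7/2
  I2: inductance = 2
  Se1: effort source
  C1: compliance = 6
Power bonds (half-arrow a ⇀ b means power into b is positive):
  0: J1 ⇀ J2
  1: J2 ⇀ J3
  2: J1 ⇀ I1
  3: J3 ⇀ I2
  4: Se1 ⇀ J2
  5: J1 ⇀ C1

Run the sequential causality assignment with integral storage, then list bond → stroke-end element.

bond 0 →J2
bond 1 →J3
bond 2 →I1
bond 3 →I2
bond 4 →J2
bond 5 →J1

bond 4 stroke at J2  (Se1: effort source, stroke at far end)
bond 2 stroke at I1  (I1 outputs flow p/I1)
bond 3 stroke at I2  (prefer integral on I2)
bond 1 stroke at J3  (J3: last free bond brings effort in)
bond 0 stroke at J2  (1-jn J2 has f-setter on 1)
bond 5 stroke at J1  (closing 0-jn rule on J1)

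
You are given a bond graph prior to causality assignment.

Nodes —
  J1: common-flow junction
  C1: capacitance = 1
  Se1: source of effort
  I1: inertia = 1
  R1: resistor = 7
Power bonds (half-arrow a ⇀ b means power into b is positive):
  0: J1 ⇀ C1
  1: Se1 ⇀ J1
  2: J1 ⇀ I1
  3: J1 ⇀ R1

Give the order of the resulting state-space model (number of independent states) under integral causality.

2  (C1, I1 all integral)

β1 |J1  (Se1: effort source, stroke at far end)
β0 |J1  (C1 outputs effort q/C1)
β2 |I1  (prefer integral on I1)
β3 |J1  (common-f at J1 fixed by 2)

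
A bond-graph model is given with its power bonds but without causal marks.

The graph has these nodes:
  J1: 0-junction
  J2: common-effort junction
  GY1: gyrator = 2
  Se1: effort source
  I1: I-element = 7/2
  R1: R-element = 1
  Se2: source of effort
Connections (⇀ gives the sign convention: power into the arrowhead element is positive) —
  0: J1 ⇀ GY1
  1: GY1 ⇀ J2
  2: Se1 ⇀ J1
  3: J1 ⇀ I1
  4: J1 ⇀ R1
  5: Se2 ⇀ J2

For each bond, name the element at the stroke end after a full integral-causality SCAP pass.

bond 0 |GY1
bond 1 |GY1
bond 2 |J1
bond 3 |I1
bond 4 |R1
bond 5 |J2

β2 stroke at J1  (Se1: effort source, stroke at far end)
β5 stroke at J2  (source Se2 imposes e)
β0 stroke at GY1  (common-e at J1 fixed by 2)
β3 stroke at I1  (J1 effort already set via bond 2)
β4 stroke at R1  (common-e at J1 fixed by 2)
β1 stroke at GY1  (J2 effort already set via bond 5)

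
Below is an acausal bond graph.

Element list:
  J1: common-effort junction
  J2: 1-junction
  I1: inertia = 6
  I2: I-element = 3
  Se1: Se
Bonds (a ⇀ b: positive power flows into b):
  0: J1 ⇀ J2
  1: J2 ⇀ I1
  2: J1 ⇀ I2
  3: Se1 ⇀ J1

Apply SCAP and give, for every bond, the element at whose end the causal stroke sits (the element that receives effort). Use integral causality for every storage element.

b3 stroke→J1  (Se1 fixes effort; stroke away)
b0 stroke→J2  (J1: bond 3 brought effort, rest push out)
b2 stroke→I2  (0-jn J1 has e-setter on 3)
b1 stroke→I1  (closing 1-jn rule on J2)

#0 stroke→J2
#1 stroke→I1
#2 stroke→I2
#3 stroke→J1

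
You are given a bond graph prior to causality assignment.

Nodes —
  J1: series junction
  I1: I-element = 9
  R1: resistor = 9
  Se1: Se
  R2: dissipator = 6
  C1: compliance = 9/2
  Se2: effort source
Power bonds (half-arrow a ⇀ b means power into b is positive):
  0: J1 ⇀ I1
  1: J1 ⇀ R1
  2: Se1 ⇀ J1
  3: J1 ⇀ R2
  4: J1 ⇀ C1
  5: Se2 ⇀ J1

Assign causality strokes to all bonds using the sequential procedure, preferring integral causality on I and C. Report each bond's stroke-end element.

b2 stroke at J1  (source Se1 imposes e)
b5 stroke at J1  (Se2: effort source, stroke at far end)
b0 stroke at I1  (prefer integral on I1)
b1 stroke at J1  (J1 flow already set via bond 0)
b3 stroke at J1  (common-f at J1 fixed by 0)
b4 stroke at J1  (J1: bond 0 brought flow, rest push out)

bond 0 |I1
bond 1 |J1
bond 2 |J1
bond 3 |J1
bond 4 |J1
bond 5 |J1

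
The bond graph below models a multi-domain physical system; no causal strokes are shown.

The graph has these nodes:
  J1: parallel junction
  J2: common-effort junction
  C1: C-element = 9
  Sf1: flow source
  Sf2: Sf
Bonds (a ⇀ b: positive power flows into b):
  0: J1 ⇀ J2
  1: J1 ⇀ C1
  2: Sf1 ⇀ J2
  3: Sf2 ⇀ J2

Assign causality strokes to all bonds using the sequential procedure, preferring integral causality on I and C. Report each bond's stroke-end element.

b2 |Sf1  (Sf1 (Sf) sets flow on bond)
b3 |Sf2  (Sf2 fixes flow; stroke at Sf2)
b0 |J2  (J2: last free bond brings effort in)
b1 |J1  (only one effort-in slot at J1)

β0 stroke at J2
β1 stroke at J1
β2 stroke at Sf1
β3 stroke at Sf2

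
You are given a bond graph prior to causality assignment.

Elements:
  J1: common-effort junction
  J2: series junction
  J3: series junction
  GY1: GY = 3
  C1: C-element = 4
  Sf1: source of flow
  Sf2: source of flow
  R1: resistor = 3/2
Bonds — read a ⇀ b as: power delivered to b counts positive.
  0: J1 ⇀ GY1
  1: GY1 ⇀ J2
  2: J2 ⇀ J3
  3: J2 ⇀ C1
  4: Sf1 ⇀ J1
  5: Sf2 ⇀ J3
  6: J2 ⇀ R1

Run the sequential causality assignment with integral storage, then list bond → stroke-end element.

b4 stroke at Sf1  (Sf1 (Sf) sets flow on bond)
b5 stroke at Sf2  (Sf2: flow source, stroke at near end)
b0 stroke at J1  (only one effort-in slot at J1)
b2 stroke at J3  (common-f at J3 fixed by 5)
b1 stroke at J2  (GY GY1: same side as bond 0)
b3 stroke at J2  (J2: bond 2 brought flow, rest push out)
b6 stroke at J2  (J2: bond 2 brought flow, rest push out)

β0 stroke→J1
β1 stroke→J2
β2 stroke→J3
β3 stroke→J2
β4 stroke→Sf1
β5 stroke→Sf2
β6 stroke→J2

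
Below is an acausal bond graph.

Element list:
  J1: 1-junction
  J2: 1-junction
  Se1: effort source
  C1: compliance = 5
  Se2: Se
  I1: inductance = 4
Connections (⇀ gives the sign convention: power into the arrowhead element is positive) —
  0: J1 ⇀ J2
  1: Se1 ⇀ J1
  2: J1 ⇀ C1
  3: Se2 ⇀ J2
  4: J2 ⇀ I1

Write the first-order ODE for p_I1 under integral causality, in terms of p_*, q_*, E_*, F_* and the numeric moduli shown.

#1 →J1  (Se1: effort source, stroke at far end)
#3 →J2  (Se2 (Se) sets effort on bond)
#2 →J1  (C1 outputs effort q/C1)
#0 →J2  (only one flow-in slot at J1)
#4 →I1  (J2: last free bond brings flow in)

dp_I1/dt = E_Se1 + E_Se2 - q_C1/5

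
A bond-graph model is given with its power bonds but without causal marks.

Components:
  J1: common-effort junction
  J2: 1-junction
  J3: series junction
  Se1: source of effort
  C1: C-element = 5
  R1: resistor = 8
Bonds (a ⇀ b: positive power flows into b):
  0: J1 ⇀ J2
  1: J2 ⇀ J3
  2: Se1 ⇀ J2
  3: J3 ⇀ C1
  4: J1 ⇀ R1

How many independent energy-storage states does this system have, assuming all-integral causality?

#2 stroke at J2  (Se1 (Se) sets effort on bond)
#3 stroke at J3  (prefer integral on C1)
#1 stroke at J2  (only one flow-in slot at J3)
#0 stroke at J1  (J2: last free bond brings flow in)
#4 stroke at R1  (common-e at J1 fixed by 0)

1  (C1 all integral)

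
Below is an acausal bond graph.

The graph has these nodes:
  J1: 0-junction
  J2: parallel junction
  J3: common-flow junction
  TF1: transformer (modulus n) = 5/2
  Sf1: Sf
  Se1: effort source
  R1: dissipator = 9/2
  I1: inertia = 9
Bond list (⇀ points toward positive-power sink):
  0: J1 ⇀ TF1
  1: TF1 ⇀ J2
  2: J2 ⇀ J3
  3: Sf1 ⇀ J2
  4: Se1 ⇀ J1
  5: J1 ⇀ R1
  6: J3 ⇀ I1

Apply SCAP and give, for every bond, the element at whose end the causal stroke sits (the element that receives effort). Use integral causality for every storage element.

bond 0 stroke→TF1
bond 1 stroke→J2
bond 2 stroke→J3
bond 3 stroke→Sf1
bond 4 stroke→J1
bond 5 stroke→R1
bond 6 stroke→I1

#3 stroke→Sf1  (Sf1 fixes flow; stroke at Sf1)
#4 stroke→J1  (Se1 (Se) sets effort on bond)
#0 stroke→TF1  (J1 effort already set via bond 4)
#5 stroke→R1  (J1 effort already set via bond 4)
#1 stroke→J2  (TF TF1: opposite of bond 0)
#2 stroke→J3  (0-jn J2 has e-setter on 1)
#6 stroke→I1  (only one flow-in slot at J3)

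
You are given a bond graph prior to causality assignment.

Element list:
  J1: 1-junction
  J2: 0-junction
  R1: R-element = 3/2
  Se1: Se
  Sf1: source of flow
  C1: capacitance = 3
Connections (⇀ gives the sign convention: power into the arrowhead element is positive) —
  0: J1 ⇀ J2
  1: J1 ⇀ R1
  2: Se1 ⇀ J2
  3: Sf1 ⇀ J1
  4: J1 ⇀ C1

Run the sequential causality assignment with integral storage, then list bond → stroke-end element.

#2 →J2  (source Se1 imposes e)
#3 →Sf1  (Sf1 (Sf) sets flow on bond)
#0 →J1  (J1 flow already set via bond 3)
#1 →J1  (J1 flow already set via bond 3)
#4 →J1  (1-jn J1 has f-setter on 3)

#0 →J1
#1 →J1
#2 →J2
#3 →Sf1
#4 →J1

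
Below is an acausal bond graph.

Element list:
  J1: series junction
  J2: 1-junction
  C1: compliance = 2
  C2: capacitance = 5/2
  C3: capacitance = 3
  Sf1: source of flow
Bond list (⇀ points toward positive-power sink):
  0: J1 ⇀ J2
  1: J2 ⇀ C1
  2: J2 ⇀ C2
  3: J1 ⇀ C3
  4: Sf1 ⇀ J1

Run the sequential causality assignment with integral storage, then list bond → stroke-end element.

β0 stroke→J1
β1 stroke→J2
β2 stroke→J2
β3 stroke→J1
β4 stroke→Sf1

β4 stroke→Sf1  (Sf1: flow source, stroke at near end)
β0 stroke→J1  (common-f at J1 fixed by 4)
β3 stroke→J1  (J1: bond 4 brought flow, rest push out)
β1 stroke→J2  (J2 flow already set via bond 0)
β2 stroke→J2  (common-f at J2 fixed by 0)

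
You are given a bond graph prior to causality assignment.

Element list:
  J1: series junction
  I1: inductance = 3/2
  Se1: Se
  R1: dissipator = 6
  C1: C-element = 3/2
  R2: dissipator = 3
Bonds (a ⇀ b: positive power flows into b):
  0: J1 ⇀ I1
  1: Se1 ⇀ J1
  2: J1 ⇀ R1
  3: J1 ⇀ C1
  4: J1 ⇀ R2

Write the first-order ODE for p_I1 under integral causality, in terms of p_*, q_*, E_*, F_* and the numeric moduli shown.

bond 1 |J1  (Se1 (Se) sets effort on bond)
bond 0 |I1  (I1 integral (f out))
bond 2 |J1  (1-jn J1 has f-setter on 0)
bond 3 |J1  (common-f at J1 fixed by 0)
bond 4 |J1  (common-f at J1 fixed by 0)

dp_I1/dt = E_Se1 - 6*p_I1 - 2*q_C1/3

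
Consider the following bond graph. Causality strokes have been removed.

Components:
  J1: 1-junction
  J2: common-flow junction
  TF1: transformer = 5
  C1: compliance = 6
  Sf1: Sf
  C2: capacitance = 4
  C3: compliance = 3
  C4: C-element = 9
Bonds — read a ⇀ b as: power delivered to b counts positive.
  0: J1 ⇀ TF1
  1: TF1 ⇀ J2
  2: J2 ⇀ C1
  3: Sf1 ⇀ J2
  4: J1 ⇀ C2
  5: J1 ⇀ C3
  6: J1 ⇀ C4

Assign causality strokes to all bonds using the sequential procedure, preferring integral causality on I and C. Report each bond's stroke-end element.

bond 0 |TF1
bond 1 |J2
bond 2 |J2
bond 3 |Sf1
bond 4 |J1
bond 5 |J1
bond 6 |J1

bond 3 stroke→Sf1  (source Sf1 imposes f)
bond 1 stroke→J2  (J2 flow already set via bond 3)
bond 2 stroke→J2  (J2 flow already set via bond 3)
bond 0 stroke→TF1  (TF1: transformer flips bond 1)
bond 4 stroke→J1  (J1: bond 0 brought flow, rest push out)
bond 5 stroke→J1  (J1: bond 0 brought flow, rest push out)
bond 6 stroke→J1  (common-f at J1 fixed by 0)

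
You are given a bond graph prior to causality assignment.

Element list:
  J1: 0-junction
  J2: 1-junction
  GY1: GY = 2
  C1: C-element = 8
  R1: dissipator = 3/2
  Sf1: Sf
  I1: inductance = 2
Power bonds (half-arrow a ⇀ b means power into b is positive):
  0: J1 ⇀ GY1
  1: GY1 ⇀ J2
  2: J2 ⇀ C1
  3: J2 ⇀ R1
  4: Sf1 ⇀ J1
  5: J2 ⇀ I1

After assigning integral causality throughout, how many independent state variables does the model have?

b4 stroke at Sf1  (Sf1: flow source, stroke at near end)
b0 stroke at J1  (closing 0-jn rule on J1)
b1 stroke at J2  (GY GY1: same side as bond 0)
b2 stroke at J2  (C1 integral (e out))
b5 stroke at I1  (I1 outputs flow p/I1)
b3 stroke at J2  (common-f at J2 fixed by 5)

2  (C1, I1 all integral)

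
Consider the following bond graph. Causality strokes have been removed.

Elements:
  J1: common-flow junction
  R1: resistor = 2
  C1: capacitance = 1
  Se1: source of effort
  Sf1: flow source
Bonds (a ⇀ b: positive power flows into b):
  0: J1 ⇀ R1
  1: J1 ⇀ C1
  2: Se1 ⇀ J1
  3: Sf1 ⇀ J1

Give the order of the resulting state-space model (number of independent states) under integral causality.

1  (C1 all integral)

b2 |J1  (Se1 fixes effort; stroke away)
b3 |Sf1  (Sf1: flow source, stroke at near end)
b0 |J1  (common-f at J1 fixed by 3)
b1 |J1  (1-jn J1 has f-setter on 3)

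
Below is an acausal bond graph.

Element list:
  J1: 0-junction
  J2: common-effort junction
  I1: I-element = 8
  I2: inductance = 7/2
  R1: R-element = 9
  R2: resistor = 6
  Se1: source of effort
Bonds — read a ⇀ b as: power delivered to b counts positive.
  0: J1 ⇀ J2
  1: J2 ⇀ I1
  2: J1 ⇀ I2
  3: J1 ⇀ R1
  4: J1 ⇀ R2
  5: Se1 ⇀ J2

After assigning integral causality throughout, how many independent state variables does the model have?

b5 |J2  (Se1 fixes effort; stroke away)
b0 |J1  (0-jn J2 has e-setter on 5)
b1 |I1  (common-e at J2 fixed by 5)
b2 |I2  (common-e at J1 fixed by 0)
b3 |R1  (common-e at J1 fixed by 0)
b4 |R2  (J1: bond 0 brought effort, rest push out)

2  (I1, I2 all integral)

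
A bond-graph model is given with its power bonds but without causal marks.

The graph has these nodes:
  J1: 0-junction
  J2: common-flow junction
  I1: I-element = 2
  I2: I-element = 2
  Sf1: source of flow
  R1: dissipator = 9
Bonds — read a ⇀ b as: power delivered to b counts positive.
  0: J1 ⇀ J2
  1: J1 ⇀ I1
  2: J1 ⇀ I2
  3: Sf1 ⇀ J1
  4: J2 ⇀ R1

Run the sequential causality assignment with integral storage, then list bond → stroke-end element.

bond 3 stroke at Sf1  (Sf1 (Sf) sets flow on bond)
bond 1 stroke at I1  (I1 outputs flow p/I1)
bond 2 stroke at I2  (I2 outputs flow p/I2)
bond 0 stroke at J1  (J1 needs exactly one e-in)
bond 4 stroke at J2  (common-f at J2 fixed by 0)

β0 stroke at J1
β1 stroke at I1
β2 stroke at I2
β3 stroke at Sf1
β4 stroke at J2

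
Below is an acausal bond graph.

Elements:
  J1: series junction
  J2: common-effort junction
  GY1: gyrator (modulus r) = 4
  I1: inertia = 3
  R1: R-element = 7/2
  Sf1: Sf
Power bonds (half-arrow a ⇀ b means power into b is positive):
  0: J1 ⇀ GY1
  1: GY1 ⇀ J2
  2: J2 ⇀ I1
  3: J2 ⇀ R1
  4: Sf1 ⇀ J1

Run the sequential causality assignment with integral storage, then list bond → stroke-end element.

b0 →J1
b1 →J2
b2 →I1
b3 →R1
b4 →Sf1

β4 →Sf1  (source Sf1 imposes f)
β0 →J1  (1-jn J1 has f-setter on 4)
β1 →J2  (GY1: gyrator matches bond 0)
β2 →I1  (J2 effort already set via bond 1)
β3 →R1  (0-jn J2 has e-setter on 1)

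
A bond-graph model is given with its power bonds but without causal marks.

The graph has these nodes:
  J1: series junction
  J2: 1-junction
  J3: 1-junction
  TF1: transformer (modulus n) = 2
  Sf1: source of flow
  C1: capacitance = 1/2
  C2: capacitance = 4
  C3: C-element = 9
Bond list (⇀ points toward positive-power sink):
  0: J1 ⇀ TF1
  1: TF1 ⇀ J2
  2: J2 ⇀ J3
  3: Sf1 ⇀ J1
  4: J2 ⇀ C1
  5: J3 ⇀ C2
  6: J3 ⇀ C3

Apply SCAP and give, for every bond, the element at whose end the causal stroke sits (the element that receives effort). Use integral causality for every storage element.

b0 |J1
b1 |TF1
b2 |J2
b3 |Sf1
b4 |J2
b5 |J3
b6 |J3

bond 3 stroke→Sf1  (Sf1 fixes flow; stroke at Sf1)
bond 0 stroke→J1  (J1 flow already set via bond 3)
bond 1 stroke→TF1  (TF1 one-in-one-out from 0)
bond 2 stroke→J2  (common-f at J2 fixed by 1)
bond 4 stroke→J2  (common-f at J2 fixed by 1)
bond 5 stroke→J3  (common-f at J3 fixed by 2)
bond 6 stroke→J3  (J3 flow already set via bond 2)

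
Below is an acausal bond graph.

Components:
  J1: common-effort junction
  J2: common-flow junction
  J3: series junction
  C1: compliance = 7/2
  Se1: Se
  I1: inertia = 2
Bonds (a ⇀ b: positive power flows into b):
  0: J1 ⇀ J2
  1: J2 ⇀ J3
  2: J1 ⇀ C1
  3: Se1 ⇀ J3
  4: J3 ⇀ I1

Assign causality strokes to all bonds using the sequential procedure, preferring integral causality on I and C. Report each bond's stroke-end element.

#3 |J3  (Se1 fixes effort; stroke away)
#2 |J1  (C1 integral (e out))
#0 |J2  (J1 effort already set via bond 2)
#1 |J3  (J2 needs exactly one f-in)
#4 |I1  (closing 1-jn rule on J3)

#0 |J2
#1 |J3
#2 |J1
#3 |J3
#4 |I1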